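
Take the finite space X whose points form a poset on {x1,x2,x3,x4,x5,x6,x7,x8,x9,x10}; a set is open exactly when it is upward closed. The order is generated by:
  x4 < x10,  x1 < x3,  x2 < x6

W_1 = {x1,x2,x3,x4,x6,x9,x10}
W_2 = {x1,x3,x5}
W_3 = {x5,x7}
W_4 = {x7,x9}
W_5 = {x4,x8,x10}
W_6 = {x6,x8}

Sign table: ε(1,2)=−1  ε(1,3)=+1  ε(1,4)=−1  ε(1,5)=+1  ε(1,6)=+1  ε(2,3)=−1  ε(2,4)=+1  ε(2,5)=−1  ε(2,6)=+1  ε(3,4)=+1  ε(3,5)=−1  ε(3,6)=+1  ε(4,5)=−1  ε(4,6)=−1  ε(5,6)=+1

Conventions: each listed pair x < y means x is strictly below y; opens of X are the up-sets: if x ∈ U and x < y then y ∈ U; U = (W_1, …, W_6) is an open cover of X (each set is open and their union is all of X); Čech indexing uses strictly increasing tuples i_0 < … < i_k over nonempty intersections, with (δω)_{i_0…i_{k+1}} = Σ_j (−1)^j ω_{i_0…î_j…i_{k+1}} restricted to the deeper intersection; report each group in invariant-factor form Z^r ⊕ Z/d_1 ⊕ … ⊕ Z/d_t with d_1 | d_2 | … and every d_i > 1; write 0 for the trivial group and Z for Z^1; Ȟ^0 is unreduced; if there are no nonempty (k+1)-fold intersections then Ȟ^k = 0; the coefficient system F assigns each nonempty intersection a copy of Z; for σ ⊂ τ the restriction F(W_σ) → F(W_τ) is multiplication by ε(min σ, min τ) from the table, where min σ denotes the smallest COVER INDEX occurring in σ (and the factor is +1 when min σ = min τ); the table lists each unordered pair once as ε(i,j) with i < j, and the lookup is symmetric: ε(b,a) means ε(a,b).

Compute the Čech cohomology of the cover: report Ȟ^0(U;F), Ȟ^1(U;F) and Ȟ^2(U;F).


nonempty overlaps:
  W12={x1,x3} W14={x9} W15={x4,x10} W16={x6} W23={x5} W34={x7} W56={x8}
C dims 6,7; δ0: rk 6, SNF 1^5·2
degree 0: 6−6−0 = 0 → Ȟ^0 ≅ 0
degree 1: 7−0−6 = 1 plus torsion [2] → Ȟ^1 ≅ Z ⊕ Z/2
degree 2: 0−0−0 = 0 → Ȟ^2 ≅ 0

Ȟ^0 = 0,  Ȟ^1 = Z ⊕ Z/2,  Ȟ^2 = 0


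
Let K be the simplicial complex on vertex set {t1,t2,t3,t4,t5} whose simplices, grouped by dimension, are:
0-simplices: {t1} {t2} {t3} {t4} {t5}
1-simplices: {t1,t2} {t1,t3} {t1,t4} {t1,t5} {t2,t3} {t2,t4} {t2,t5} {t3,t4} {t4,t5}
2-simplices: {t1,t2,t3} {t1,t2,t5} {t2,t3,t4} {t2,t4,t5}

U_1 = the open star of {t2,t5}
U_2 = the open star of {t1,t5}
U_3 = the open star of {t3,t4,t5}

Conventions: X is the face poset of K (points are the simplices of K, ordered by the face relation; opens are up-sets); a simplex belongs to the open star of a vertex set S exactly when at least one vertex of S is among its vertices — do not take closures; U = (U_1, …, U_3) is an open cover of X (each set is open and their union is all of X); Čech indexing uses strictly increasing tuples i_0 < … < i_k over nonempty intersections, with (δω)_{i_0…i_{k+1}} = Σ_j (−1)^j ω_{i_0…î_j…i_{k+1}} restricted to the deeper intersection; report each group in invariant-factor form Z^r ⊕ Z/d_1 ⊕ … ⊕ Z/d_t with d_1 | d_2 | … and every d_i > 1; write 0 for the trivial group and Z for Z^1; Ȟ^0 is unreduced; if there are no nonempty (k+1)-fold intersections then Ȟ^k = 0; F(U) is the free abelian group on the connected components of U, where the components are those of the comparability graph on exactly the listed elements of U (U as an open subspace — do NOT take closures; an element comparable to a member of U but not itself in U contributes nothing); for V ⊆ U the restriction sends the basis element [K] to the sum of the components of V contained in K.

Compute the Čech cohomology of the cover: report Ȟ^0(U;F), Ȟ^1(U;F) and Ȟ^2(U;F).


nerve simplices:
  U1={{t2},{t5},{t1,t2},{t1,t5},{t2,t3},{t2,t4},{t2,t5},{t4,t5},{t1,t2,t3},{t1,t2,t5},{t2,t3,t4},{t2,t4,t5}} U2={{t1},{t5},{t1,t2},{t1,t3},{t1,t4},{t1,t5},{t2,t5},{t4,t5},{t1,t2,t3},{t1,t2,t5},{t2,t4,t5}} U3={{t3},{t4},{t5},{t1,t3},{t1,t4},{t1,t5},{t2,t3},{t2,t4},{t2,t5},{t3,t4},{t4,t5},{t1,t2,t3},{t1,t2,t5},{t2,t3,t4},{t2,t4,t5}}
  U12={{t5},{t1,t2},{t1,t5},{t2,t5},{t4,t5},{t1,t2,t3},{t1,t2,t5},{t2,t4,t5}} U13={{t5},{t1,t5},{t2,t3},{t2,t4},{t2,t5},{t4,t5},{t1,t2,t3},{t1,t2,t5},{t2,t3,t4},{t2,t4,t5}} U23={{t5},{t1,t3},{t1,t4},{t1,t5},{t2,t5},{t4,t5},{t1,t2,t3},{t1,t2,t5},{t2,t4,t5}}
  U123={{t5},{t1,t5},{t2,t5},{t4,t5},{t1,t2,t3},{t1,t2,t5},{t2,t4,t5}}
components per intersection:
  U1: {{t2},{t5},{t1,t2},{t1,t5},{t2,t3},{t2,t4},{t2,t5},{t4,t5},{t1,t2,t3},{t1,t2,t5},{t2,t3,t4},{t2,t4,t5}}
  U2: {{t1},{t5},{t1,t2},{t1,t3},{t1,t4},{t1,t5},{t2,t5},{t4,t5},{t1,t2,t3},{t1,t2,t5},{t2,t4,t5}}
  U3: {{t3},{t4},{t5},{t1,t3},{t1,t4},{t1,t5},{t2,t3},{t2,t4},{t2,t5},{t3,t4},{t4,t5},{t1,t2,t3},{t1,t2,t5},{t2,t3,t4},{t2,t4,t5}}
  U12: {{t5},{t1,t2},{t1,t5},{t2,t5},{t4,t5},{t1,t2,t3},{t1,t2,t5},{t2,t4,t5}}
  U13: {{t5},{t1,t5},{t2,t3},{t2,t4},{t2,t5},{t4,t5},{t1,t2,t3},{t1,t2,t5},{t2,t3,t4},{t2,t4,t5}}
  U23: {{t5},{t1,t5},{t2,t5},{t4,t5},{t1,t2,t5},{t2,t4,t5}} {{t1,t3},{t1,t2,t3}} {{t1,t4}}
  U123: {{t5},{t1,t5},{t2,t5},{t4,t5},{t1,t2,t5},{t2,t4,t5}} {{t1,t2,t3}}
C dims 3,5,2; δ0: rk 2, SNF 1^2; δ1: rk 2, SNF 1^2
degree 0: 3−2−0 = 1 → Ȟ^0 ≅ Z
degree 1: 5−2−2 = 1 → Ȟ^1 ≅ Z
degree 2: 2−0−2 = 0 → Ȟ^2 ≅ 0

Ȟ^0 ≅ Z; Ȟ^1 ≅ Z; Ȟ^2 ≅ 0


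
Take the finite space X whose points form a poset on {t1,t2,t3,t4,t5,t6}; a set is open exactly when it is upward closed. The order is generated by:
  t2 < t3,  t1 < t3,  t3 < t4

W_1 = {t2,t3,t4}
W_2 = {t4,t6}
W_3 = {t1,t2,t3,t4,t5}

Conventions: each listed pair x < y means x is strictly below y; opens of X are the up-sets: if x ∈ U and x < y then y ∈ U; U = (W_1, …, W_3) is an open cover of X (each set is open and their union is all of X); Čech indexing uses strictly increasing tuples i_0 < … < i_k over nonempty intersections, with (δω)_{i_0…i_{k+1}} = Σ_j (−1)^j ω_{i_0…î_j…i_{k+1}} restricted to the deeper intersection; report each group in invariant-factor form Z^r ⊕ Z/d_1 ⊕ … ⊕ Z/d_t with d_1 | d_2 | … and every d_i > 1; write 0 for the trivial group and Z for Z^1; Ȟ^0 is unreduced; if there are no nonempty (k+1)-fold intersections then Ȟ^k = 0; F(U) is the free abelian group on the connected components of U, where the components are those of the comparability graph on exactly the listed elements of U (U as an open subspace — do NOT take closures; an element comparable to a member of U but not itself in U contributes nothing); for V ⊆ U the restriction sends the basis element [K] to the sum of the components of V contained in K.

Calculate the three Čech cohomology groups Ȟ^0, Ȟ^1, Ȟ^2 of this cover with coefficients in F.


Ȟ^0 = Z^3,  Ȟ^1 = 0,  Ȟ^2 = 0

nerve of the cover:
  W12={t4} W13={t2,t3,t4} W23={t4}
  W123={t4}
components per intersection:
  W1: {t2,t3,t4}
  W2: {t4} {t6}
  W3: {t1,t2,t3,t4} {t5}
  W12: {t4}
  W13: {t2,t3,t4}
  W23: {t4}
  W123: {t4}
C dims 5,3,1; δ0: rk 2, SNF 1^2; δ1: rk 1, SNF 1^1
Ȟ^0 = (5 − 2) − 0 = 3, so Ȟ^0 ≅ Z^3
Ȟ^1 = (3 − 1) − 2 = 0, so Ȟ^1 ≅ 0
Ȟ^2 = (1 − 0) − 1 = 0, so Ȟ^2 ≅ 0


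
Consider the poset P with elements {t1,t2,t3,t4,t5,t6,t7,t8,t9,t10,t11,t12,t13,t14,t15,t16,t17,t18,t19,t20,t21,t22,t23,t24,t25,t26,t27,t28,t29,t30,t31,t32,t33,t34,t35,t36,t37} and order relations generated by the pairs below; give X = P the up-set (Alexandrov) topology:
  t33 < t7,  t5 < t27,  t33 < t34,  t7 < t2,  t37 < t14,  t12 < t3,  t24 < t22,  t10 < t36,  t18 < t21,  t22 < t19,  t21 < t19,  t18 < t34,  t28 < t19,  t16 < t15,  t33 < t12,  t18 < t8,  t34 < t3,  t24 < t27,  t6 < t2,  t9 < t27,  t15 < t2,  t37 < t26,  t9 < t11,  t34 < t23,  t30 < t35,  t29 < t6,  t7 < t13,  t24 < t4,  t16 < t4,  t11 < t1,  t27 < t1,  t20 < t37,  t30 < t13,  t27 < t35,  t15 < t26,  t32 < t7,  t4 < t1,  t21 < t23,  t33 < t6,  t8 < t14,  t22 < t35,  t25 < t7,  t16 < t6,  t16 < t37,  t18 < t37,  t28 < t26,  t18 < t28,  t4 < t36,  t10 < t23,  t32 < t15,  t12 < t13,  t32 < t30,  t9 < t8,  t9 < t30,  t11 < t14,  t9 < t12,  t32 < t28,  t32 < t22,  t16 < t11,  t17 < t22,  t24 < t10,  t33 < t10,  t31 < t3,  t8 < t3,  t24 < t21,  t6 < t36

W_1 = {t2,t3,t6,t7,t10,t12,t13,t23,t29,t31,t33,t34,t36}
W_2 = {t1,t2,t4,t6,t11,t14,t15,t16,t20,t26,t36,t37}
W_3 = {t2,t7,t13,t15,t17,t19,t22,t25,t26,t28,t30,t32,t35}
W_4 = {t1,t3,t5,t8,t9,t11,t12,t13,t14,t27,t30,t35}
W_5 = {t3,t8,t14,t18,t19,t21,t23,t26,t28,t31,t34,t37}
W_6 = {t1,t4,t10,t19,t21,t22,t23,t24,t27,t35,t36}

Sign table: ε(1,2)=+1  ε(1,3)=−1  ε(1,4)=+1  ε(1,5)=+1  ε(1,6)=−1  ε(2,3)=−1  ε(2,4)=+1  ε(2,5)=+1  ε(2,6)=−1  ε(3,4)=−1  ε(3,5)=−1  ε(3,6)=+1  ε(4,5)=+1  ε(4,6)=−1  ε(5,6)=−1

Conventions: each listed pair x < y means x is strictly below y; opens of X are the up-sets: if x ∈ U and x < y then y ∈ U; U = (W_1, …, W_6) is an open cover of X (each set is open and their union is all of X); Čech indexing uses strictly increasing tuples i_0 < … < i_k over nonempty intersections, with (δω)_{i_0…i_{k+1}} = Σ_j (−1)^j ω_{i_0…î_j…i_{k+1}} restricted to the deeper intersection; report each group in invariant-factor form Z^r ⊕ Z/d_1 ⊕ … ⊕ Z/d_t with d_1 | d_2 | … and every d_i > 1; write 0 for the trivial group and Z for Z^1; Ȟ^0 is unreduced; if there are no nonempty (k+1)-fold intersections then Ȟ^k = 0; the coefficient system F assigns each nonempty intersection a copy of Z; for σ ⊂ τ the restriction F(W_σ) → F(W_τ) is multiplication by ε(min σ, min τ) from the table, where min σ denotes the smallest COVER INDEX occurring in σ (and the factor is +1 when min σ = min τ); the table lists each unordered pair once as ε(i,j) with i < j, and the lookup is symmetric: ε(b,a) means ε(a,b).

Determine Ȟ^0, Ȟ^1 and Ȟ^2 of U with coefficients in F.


intersection data:
  W12={t2,t6,t36} W13={t2,t7,t13} W14={t3,t12,t13} W15={t3,t23,t31,t34} W16={t10,t23,t36} W23={t2,t15,t26} W24={t1,t11,t14} W25={t14,t26,t37} W26={t1,t4,t36} W34={t13,t30,t35} W35={t19,t26,t28} W36={t19,t22,t35} W45={t3,t8,t14} W46={t1,t27,t35} W56={t19,t21,t23}
  W123={t2} W126={t36} W134={t13} W145={t3} W156={t23} W235={t26} W245={t14} W246={t1} W346={t35} W356={t19}
C dims 6,15,10; δ0: rk 5, SNF 1^5; δ1: rk 10, SNF 1^9·2
Ȟ^0 = (6 − 5) − 0 = 1, so Ȟ^0 ≅ Z
Ȟ^1 = (15 − 10) − 5 = 0, so Ȟ^1 ≅ 0
Ȟ^2 = (10 − 0) − 10 = 0 plus torsion [2], so Ȟ^2 ≅ Z/2

Ȟ^0 ≅ Z, Ȟ^1 ≅ 0 and Ȟ^2 ≅ Z/2


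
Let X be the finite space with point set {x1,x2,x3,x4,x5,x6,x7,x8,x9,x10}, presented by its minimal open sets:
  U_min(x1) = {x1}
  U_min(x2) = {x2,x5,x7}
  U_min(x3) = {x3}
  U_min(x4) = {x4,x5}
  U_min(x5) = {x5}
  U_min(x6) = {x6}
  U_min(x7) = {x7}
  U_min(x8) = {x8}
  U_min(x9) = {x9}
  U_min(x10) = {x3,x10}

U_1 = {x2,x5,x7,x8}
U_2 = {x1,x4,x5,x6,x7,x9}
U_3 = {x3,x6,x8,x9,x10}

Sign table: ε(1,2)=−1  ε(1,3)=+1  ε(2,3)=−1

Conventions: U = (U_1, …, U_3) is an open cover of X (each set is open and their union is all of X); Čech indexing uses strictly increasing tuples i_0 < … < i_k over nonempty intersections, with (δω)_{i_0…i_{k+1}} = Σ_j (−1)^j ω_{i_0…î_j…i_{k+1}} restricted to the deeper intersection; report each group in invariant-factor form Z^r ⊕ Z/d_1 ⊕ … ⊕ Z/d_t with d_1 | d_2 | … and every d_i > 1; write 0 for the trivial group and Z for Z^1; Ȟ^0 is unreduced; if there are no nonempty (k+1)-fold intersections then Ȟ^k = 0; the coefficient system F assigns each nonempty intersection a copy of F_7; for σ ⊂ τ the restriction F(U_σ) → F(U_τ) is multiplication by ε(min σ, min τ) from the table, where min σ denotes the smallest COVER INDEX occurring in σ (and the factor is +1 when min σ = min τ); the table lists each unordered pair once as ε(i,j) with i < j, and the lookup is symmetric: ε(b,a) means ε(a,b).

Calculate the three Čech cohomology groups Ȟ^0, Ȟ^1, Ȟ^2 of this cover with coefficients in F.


nonempty overlaps:
  U12={x5,x7} U13={x8} U23={x6,x9}
C dims 3,3; δ0: rk_F7 2
degree 0: 3−2−0 = 1 → Ȟ^0 ≅ Z/7
degree 1: 3−0−2 = 1 → Ȟ^1 ≅ Z/7
degree 2: 0−0−0 = 0 → Ȟ^2 ≅ 0

Ȟ^0 = Z/7,  Ȟ^1 = Z/7,  Ȟ^2 = 0


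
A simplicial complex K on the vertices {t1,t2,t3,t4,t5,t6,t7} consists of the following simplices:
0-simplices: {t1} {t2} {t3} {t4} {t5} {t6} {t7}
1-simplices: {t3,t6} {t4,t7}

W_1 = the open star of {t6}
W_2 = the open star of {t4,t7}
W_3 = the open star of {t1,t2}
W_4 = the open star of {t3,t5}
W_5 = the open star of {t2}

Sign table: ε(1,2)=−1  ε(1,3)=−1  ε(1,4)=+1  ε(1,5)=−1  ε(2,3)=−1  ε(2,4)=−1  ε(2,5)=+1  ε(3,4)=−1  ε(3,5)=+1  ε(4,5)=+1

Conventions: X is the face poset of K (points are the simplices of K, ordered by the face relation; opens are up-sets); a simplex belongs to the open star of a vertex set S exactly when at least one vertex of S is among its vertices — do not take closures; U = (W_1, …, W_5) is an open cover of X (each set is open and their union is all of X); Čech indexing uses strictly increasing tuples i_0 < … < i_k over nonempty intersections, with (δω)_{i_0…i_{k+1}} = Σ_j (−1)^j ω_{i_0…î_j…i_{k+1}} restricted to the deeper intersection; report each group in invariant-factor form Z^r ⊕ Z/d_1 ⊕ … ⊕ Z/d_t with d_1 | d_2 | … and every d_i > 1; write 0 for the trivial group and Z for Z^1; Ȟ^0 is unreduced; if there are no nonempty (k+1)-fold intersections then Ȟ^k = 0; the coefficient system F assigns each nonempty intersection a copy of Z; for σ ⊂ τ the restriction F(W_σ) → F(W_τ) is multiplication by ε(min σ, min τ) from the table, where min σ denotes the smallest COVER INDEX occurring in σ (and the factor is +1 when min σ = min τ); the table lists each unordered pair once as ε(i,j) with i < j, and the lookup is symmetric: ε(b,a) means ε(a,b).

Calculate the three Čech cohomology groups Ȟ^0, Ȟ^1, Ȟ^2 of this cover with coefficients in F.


Ȟ^0 = Z^3,  Ȟ^1 = 0,  Ȟ^2 = 0

nerve simplices:
  W1={{t6},{t3,t6}} W2={{t4},{t7},{t4,t7}} W3={{t1},{t2}} W4={{t3},{t5},{t3,t6}} W5={{t2}}
  W14={{t3,t6}} W35={{t2}}
C dims 5,2; δ0: rk 2, SNF 1^2
degree 0: 5−2−0 = 3 → Ȟ^0 ≅ Z^3
degree 1: 2−0−2 = 0 → Ȟ^1 ≅ 0
degree 2: 0−0−0 = 0 → Ȟ^2 ≅ 0


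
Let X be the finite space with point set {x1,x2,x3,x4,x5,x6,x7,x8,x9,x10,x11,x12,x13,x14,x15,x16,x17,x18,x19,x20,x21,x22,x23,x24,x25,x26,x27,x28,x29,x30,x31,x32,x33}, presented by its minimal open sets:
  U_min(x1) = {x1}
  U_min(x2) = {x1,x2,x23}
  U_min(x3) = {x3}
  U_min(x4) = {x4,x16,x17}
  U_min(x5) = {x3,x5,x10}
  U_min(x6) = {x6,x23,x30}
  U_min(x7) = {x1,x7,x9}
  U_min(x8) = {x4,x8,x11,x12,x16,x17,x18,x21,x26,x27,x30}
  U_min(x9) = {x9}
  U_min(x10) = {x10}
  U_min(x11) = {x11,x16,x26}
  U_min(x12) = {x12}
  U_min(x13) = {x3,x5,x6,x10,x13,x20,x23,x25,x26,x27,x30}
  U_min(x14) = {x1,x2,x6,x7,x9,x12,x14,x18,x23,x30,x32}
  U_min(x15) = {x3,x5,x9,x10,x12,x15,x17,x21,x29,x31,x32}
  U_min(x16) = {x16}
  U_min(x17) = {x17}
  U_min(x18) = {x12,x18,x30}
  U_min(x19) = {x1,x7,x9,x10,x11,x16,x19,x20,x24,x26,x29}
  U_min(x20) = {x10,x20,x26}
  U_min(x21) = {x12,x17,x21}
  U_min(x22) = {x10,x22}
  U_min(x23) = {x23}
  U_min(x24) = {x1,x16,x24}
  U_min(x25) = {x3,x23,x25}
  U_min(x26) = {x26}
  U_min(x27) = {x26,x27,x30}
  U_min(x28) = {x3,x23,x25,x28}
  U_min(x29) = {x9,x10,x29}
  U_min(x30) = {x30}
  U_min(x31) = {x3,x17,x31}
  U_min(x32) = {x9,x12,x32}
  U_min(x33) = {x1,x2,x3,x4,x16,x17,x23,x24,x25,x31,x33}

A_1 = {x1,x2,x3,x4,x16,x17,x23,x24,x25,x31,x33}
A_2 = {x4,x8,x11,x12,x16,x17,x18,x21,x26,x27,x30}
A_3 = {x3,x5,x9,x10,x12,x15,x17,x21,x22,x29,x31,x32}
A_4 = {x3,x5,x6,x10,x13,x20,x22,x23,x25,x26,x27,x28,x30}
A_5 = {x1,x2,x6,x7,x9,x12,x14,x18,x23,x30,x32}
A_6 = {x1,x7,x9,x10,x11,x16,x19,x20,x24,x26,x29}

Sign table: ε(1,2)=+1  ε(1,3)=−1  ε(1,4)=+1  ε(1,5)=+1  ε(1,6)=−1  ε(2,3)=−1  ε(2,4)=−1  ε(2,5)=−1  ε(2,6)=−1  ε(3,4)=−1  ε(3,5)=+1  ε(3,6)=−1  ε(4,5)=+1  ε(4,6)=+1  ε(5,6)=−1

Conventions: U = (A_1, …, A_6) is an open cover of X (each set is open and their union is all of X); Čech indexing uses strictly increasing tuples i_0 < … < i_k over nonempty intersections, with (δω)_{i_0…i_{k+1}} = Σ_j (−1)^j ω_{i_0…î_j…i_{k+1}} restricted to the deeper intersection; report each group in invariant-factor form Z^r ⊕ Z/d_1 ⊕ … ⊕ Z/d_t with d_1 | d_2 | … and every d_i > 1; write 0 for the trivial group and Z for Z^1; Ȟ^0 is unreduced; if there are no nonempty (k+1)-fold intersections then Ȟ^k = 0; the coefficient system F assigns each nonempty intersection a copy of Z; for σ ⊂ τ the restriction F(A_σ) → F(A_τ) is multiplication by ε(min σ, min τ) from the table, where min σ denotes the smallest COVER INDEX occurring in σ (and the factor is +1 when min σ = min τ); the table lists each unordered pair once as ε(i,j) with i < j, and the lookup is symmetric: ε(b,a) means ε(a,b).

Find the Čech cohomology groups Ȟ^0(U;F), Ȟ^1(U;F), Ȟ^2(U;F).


Ȟ^0 = 0, Ȟ^1 = Z/2 and Ȟ^2 = Z

nonempty intersections:
  A12={x4,x16,x17} A13={x3,x17,x31} A14={x3,x23,x25} A15={x1,x2,x23} A16={x1,x16,x24} A23={x12,x17,x21} A24={x26,x27,x30} A25={x12,x18,x30} A26={x11,x16,x26} A34={x3,x5,x10,x22} A35={x9,x12,x32} A36={x9,x10,x29} A45={x6,x23,x30} A46={x10,x20,x26} A56={x1,x7,x9}
  A123={x17} A126={x16} A134={x3} A145={x23} A156={x1} A235={x12} A245={x30} A246={x26} A346={x10} A356={x9}
C dims 6,15,10; δ0: rk 6, SNF 1^5·2; δ1: rk 9, SNF 1^9
Ȟ^0: (6−6)−0=0 ⇒ 0
Ȟ^1: (15−9)−6=0 plus torsion [2] ⇒ Z/2
Ȟ^2: (10−0)−9=1 ⇒ Z


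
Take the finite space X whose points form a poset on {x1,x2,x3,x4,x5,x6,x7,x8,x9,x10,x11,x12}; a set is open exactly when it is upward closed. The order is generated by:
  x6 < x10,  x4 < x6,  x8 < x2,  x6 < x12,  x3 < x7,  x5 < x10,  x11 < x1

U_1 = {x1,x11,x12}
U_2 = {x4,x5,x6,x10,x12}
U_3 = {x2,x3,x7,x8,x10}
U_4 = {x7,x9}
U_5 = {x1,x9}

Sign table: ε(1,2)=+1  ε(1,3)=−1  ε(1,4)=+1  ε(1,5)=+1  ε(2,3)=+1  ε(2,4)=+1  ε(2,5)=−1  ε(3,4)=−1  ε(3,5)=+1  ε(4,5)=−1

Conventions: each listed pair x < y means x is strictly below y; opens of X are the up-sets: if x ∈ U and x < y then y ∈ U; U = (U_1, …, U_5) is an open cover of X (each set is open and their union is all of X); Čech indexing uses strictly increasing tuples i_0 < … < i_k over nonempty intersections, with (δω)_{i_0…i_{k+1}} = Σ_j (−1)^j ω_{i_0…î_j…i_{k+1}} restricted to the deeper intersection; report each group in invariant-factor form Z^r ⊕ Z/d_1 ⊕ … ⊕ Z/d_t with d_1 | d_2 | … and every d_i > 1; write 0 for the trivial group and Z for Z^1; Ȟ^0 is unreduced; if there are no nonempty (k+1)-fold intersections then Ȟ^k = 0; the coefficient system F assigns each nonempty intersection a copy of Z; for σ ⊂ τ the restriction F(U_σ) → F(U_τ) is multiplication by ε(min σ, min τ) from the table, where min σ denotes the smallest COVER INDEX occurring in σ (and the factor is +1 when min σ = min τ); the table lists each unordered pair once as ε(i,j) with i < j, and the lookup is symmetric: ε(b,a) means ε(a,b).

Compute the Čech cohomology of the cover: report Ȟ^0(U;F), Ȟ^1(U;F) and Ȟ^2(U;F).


nerve of the cover:
  U12={x12} U15={x1} U23={x10} U34={x7} U45={x9}
C dims 5,5; δ0: rk 4, SNF 1^4
Ȟ^0 = (5 − 4) − 0 = 1, so Ȟ^0 ≅ Z
Ȟ^1 = (5 − 0) − 4 = 1, so Ȟ^1 ≅ Z
Ȟ^2 = (0 − 0) − 0 = 0, so Ȟ^2 ≅ 0

Ȟ^0 ≅ Z, Ȟ^1 ≅ Z, Ȟ^2 ≅ 0


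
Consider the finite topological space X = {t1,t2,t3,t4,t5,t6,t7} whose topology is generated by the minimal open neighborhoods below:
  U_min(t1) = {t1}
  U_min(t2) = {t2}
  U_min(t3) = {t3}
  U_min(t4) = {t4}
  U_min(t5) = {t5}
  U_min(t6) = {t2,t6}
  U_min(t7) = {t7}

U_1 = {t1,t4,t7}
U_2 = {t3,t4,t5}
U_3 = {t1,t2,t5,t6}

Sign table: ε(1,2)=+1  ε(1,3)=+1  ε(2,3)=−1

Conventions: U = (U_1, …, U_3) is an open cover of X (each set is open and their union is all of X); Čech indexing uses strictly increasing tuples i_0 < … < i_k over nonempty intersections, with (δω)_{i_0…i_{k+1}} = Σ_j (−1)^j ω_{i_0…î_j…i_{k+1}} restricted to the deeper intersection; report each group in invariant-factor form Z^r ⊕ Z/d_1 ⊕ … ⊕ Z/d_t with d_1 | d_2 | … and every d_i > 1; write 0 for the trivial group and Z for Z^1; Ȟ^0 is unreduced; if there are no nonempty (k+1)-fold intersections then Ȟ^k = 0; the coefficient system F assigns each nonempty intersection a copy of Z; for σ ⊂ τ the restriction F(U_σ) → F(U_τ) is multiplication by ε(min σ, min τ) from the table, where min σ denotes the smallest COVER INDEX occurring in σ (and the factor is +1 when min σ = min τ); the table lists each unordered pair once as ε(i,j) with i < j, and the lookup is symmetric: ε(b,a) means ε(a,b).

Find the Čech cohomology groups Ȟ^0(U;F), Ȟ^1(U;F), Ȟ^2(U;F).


Ȟ^0 ≅ 0; Ȟ^1 ≅ Z/2; Ȟ^2 ≅ 0

nonempty overlaps:
  U12={t4} U13={t1} U23={t5}
C dims 3,3; δ0: rk 3, SNF 1^2·2
degree 0: 3−3−0 = 0 → Ȟ^0 ≅ 0
degree 1: 3−0−3 = 0 plus torsion [2] → Ȟ^1 ≅ Z/2
degree 2: 0−0−0 = 0 → Ȟ^2 ≅ 0


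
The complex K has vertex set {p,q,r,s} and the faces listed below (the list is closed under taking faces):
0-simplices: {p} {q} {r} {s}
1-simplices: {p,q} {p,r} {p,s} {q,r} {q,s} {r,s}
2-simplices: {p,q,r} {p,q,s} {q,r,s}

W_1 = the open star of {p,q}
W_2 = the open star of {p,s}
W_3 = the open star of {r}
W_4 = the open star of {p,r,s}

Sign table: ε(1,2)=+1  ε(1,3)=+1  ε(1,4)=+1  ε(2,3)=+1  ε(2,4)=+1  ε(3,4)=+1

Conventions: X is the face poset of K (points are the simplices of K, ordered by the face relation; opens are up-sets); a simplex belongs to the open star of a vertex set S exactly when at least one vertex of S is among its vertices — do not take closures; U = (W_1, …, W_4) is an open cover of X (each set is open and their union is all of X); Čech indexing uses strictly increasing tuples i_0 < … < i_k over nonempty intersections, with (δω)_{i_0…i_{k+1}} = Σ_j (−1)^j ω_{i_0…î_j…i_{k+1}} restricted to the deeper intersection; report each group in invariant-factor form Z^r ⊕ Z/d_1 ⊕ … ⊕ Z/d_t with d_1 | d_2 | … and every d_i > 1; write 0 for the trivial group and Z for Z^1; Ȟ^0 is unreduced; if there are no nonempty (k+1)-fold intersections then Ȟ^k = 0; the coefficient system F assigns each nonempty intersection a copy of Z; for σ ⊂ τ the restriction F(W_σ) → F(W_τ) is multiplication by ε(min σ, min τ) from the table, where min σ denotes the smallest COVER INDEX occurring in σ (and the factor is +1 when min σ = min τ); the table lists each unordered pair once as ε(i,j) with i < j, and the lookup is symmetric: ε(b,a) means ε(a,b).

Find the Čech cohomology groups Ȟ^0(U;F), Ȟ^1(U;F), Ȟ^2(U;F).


nerve simplices:
  W1={{p},{q},{p,q},{p,r},{p,s},{q,r},{q,s},{p,q,r},{p,q,s},{q,r,s}} W2={{p},{s},{p,q},{p,r},{p,s},{q,s},{r,s},{p,q,r},{p,q,s},{q,r,s}} W3={{r},{p,r},{q,r},{r,s},{p,q,r},{q,r,s}} W4={{p},{r},{s},{p,q},{p,r},{p,s},{q,r},{q,s},{r,s},{p,q,r},{p,q,s},{q,r,s}}
  W12={{p},{p,q},{p,r},{p,s},{q,s},{p,q,r},{p,q,s},{q,r,s}} W13={{p,r},{q,r},{p,q,r},{q,r,s}} W14={{p},{p,q},{p,r},{p,s},{q,r},{q,s},{p,q,r},{p,q,s},{q,r,s}} W23={{p,r},{r,s},{p,q,r},{q,r,s}} W24={{p},{s},{p,q},{p,r},{p,s},{q,s},{r,s},{p,q,r},{p,q,s},{q,r,s}} W34={{r},{p,r},{q,r},{r,s},{p,q,r},{q,r,s}}
  W123={{p,r},{p,q,r},{q,r,s}} W124={{p},{p,q},{p,r},{p,s},{q,s},{p,q,r},{p,q,s},{q,r,s}} W134={{p,r},{q,r},{p,q,r},{q,r,s}} W234={{p,r},{r,s},{p,q,r},{q,r,s}}
  W1234={{p,r},{p,q,r},{q,r,s}}
C dims 4,6,4,1; δ0: rk 3, SNF 1^3; δ1: rk 3, SNF 1^3; δ2: rk 1, SNF 1^1
degree 0: 4−3−0 = 1 → Ȟ^0 ≅ Z
degree 1: 6−3−3 = 0 → Ȟ^1 ≅ 0
degree 2: 4−1−3 = 0 → Ȟ^2 ≅ 0

Ȟ^0 ≅ Z, Ȟ^1 ≅ 0, Ȟ^2 ≅ 0


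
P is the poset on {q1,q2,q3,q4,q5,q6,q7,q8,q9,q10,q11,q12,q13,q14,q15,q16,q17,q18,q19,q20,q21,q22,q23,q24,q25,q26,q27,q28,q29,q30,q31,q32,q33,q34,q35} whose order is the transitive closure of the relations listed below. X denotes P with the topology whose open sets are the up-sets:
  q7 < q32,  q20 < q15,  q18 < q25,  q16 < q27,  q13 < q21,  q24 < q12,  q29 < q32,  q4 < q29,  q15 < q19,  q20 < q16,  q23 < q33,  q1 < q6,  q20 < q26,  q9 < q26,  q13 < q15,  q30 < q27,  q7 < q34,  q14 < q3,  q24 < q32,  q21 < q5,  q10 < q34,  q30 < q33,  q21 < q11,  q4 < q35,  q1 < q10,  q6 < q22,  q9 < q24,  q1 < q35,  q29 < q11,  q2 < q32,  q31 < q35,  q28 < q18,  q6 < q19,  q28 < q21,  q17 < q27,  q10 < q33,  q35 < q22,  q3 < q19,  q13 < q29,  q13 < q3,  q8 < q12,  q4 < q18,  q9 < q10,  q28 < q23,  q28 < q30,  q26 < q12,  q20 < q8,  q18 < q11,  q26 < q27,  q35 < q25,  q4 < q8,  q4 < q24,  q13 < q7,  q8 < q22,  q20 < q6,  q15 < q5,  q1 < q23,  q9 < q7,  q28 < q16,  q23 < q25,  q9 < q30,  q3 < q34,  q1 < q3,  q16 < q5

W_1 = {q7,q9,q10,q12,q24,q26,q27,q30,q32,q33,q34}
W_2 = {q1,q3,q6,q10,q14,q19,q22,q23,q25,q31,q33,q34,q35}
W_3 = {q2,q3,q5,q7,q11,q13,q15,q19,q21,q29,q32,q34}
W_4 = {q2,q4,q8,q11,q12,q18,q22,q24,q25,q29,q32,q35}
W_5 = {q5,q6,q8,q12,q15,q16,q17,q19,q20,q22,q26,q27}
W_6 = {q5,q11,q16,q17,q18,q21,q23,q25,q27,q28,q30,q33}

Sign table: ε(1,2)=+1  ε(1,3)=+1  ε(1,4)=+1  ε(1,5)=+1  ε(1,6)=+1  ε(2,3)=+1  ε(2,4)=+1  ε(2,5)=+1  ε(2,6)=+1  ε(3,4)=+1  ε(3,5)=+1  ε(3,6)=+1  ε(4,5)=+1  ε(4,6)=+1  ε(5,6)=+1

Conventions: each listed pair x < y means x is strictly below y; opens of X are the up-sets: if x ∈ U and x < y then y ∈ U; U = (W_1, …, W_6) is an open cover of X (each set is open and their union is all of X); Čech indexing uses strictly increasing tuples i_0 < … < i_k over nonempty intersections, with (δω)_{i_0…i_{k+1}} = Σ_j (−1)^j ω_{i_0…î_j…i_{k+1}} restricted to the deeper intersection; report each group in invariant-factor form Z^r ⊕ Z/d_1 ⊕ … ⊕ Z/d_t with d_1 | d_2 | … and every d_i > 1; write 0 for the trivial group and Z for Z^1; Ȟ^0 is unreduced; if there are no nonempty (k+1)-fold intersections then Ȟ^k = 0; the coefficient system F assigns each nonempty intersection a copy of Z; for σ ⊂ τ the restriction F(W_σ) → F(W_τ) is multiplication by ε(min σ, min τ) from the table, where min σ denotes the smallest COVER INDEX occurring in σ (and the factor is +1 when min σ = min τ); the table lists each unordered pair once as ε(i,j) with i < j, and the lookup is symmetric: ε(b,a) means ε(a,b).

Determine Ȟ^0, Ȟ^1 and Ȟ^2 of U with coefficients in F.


Ȟ^0 = Z, Ȟ^1 = 0, Ȟ^2 = Z/2

cover nerve:
  W12={q10,q33,q34} W13={q7,q32,q34} W14={q12,q24,q32} W15={q12,q26,q27} W16={q27,q30,q33} W23={q3,q19,q34} W24={q22,q25,q35} W25={q6,q19,q22} W26={q23,q25,q33} W34={q2,q11,q29,q32} W35={q5,q15,q19} W36={q5,q11,q21} W45={q8,q12,q22} W46={q11,q18,q25} W56={q5,q16,q17,q27}
  W123={q34} W126={q33} W134={q32} W145={q12} W156={q27} W235={q19} W245={q22} W246={q25} W346={q11} W356={q5}
C dims 6,15,10; δ0: rk 5, SNF 1^5; δ1: rk 10, SNF 1^9·2
Ȟ^0: (6−5)−0=1 ⇒ Z
Ȟ^1: (15−10)−5=0 ⇒ 0
Ȟ^2: (10−0)−10=0 plus torsion [2] ⇒ Z/2


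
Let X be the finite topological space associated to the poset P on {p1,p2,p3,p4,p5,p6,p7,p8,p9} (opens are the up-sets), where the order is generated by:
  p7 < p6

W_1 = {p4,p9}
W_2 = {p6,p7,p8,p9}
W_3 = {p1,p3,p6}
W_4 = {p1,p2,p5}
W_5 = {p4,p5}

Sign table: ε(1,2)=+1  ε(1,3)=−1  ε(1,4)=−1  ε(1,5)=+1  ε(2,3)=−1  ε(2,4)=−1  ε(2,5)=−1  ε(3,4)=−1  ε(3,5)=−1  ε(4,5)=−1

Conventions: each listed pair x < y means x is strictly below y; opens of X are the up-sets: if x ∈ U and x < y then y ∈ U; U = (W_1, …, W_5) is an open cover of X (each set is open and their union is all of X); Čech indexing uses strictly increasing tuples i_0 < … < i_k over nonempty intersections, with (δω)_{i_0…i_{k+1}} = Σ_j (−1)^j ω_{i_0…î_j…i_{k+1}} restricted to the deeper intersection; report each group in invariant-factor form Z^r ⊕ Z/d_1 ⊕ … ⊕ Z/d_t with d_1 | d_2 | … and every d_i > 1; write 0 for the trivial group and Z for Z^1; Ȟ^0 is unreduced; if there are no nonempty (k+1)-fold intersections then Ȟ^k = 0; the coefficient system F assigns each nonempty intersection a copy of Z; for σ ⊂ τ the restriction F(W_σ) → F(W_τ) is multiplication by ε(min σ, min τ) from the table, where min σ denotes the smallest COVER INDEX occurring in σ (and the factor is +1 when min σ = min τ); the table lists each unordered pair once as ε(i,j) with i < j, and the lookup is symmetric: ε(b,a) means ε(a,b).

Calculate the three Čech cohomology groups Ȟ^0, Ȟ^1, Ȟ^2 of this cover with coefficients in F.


nerve simplices:
  W12={p9} W15={p4} W23={p6} W34={p1} W45={p5}
C dims 5,5; δ0: rk 5, SNF 1^4·2
degree 0: 5−5−0 = 0 → Ȟ^0 ≅ 0
degree 1: 5−0−5 = 0 plus torsion [2] → Ȟ^1 ≅ Z/2
degree 2: 0−0−0 = 0 → Ȟ^2 ≅ 0

Ȟ^0(U;F) ≅ 0,  Ȟ^1(U;F) ≅ Z/2,  Ȟ^2(U;F) ≅ 0


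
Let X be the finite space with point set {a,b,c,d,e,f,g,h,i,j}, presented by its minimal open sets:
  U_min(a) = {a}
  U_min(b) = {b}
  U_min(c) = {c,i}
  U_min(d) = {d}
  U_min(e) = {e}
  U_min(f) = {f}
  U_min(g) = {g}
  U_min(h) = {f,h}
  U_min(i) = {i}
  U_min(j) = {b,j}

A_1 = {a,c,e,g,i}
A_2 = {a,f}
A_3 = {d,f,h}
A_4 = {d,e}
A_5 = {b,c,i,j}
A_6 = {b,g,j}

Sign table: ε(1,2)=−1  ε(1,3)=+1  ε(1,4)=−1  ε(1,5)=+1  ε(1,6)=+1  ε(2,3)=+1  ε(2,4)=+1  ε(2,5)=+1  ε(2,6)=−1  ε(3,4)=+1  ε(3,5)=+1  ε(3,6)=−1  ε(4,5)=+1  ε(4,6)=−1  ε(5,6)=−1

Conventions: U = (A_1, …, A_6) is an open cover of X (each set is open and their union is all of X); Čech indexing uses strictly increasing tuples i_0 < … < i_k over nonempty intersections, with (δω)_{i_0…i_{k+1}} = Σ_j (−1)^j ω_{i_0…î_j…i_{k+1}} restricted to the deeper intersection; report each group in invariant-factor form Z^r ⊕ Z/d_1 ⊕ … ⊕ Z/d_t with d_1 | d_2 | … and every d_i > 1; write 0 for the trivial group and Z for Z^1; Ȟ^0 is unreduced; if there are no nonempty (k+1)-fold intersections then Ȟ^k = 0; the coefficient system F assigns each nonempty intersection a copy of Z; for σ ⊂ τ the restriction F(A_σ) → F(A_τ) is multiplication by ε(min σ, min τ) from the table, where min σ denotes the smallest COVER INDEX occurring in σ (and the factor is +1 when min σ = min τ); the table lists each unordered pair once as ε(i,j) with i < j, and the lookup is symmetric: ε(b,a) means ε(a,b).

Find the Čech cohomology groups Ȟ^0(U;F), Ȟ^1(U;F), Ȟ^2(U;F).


nonempty overlaps:
  A12={a} A14={e} A15={c,i} A16={g} A23={f} A34={d} A56={b,j}
C dims 6,7; δ0: rk 6, SNF 1^5·2
degree 0: 6−6−0 = 0 → Ȟ^0 ≅ 0
degree 1: 7−0−6 = 1 plus torsion [2] → Ȟ^1 ≅ Z ⊕ Z/2
degree 2: 0−0−0 = 0 → Ȟ^2 ≅ 0

Ȟ^0 ≅ 0,  Ȟ^1 ≅ Z ⊕ Z/2,  Ȟ^2 ≅ 0


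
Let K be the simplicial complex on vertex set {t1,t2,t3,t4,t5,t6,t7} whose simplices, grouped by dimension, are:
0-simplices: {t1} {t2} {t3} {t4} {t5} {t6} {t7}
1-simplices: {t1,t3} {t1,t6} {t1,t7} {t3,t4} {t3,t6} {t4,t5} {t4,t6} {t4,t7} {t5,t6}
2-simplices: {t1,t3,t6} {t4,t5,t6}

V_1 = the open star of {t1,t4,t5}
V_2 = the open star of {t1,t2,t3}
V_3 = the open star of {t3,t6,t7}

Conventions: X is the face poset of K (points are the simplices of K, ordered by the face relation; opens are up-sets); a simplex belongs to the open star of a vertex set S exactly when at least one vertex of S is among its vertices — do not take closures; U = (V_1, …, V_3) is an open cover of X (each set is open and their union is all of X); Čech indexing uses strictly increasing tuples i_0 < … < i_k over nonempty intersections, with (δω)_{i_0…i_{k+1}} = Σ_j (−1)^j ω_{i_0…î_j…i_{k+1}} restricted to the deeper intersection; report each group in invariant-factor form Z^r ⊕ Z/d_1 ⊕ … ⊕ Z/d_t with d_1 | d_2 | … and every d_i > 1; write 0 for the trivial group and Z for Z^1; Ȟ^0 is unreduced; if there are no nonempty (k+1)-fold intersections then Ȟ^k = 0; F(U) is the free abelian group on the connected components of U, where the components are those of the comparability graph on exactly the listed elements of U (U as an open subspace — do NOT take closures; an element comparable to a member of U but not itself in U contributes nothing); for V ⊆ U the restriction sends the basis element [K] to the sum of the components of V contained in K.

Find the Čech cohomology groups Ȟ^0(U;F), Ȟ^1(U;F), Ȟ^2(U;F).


nerve of the cover:
  V1={{t1},{t4},{t5},{t1,t3},{t1,t6},{t1,t7},{t3,t4},{t4,t5},{t4,t6},{t4,t7},{t5,t6},{t1,t3,t6},{t4,t5,t6}} V2={{t1},{t2},{t3},{t1,t3},{t1,t6},{t1,t7},{t3,t4},{t3,t6},{t1,t3,t6}} V3={{t3},{t6},{t7},{t1,t3},{t1,t6},{t1,t7},{t3,t4},{t3,t6},{t4,t6},{t4,t7},{t5,t6},{t1,t3,t6},{t4,t5,t6}}
  V12={{t1},{t1,t3},{t1,t6},{t1,t7},{t3,t4},{t1,t3,t6}} V13={{t1,t3},{t1,t6},{t1,t7},{t3,t4},{t4,t6},{t4,t7},{t5,t6},{t1,t3,t6},{t4,t5,t6}} V23={{t3},{t1,t3},{t1,t6},{t1,t7},{t3,t4},{t3,t6},{t1,t3,t6}}
  V123={{t1,t3},{t1,t6},{t1,t7},{t3,t4},{t1,t3,t6}}
components per intersection:
  V1: {{t1},{t1,t3},{t1,t6},{t1,t7},{t1,t3,t6}} {{t4},{t5},{t3,t4},{t4,t5},{t4,t6},{t4,t7},{t5,t6},{t4,t5,t6}}
  V2: {{t1},{t3},{t1,t3},{t1,t6},{t1,t7},{t3,t4},{t3,t6},{t1,t3,t6}} {{t2}}
  V3: {{t3},{t6},{t1,t3},{t1,t6},{t3,t4},{t3,t6},{t4,t6},{t5,t6},{t1,t3,t6},{t4,t5,t6}} {{t7},{t1,t7},{t4,t7}}
  V12: {{t1},{t1,t3},{t1,t6},{t1,t7},{t1,t3,t6}} {{t3,t4}}
  V13: {{t1,t3},{t1,t6},{t1,t3,t6}} {{t1,t7}} {{t3,t4}} {{t4,t6},{t5,t6},{t4,t5,t6}} {{t4,t7}}
  V23: {{t3},{t1,t3},{t1,t6},{t3,t4},{t3,t6},{t1,t3,t6}} {{t1,t7}}
  V123: {{t1,t3},{t1,t6},{t1,t3,t6}} {{t1,t7}} {{t3,t4}}
C dims 6,9,3; δ0: rk 4, SNF 1^4; δ1: rk 3, SNF 1^3
Ȟ^0 = (6 − 4) − 0 = 2, so Ȟ^0 ≅ Z^2
Ȟ^1 = (9 − 3) − 4 = 2, so Ȟ^1 ≅ Z^2
Ȟ^2 = (3 − 0) − 3 = 0, so Ȟ^2 ≅ 0

Ȟ^0(U;F) ≅ Z^2, Ȟ^1(U;F) ≅ Z^2 and Ȟ^2(U;F) ≅ 0


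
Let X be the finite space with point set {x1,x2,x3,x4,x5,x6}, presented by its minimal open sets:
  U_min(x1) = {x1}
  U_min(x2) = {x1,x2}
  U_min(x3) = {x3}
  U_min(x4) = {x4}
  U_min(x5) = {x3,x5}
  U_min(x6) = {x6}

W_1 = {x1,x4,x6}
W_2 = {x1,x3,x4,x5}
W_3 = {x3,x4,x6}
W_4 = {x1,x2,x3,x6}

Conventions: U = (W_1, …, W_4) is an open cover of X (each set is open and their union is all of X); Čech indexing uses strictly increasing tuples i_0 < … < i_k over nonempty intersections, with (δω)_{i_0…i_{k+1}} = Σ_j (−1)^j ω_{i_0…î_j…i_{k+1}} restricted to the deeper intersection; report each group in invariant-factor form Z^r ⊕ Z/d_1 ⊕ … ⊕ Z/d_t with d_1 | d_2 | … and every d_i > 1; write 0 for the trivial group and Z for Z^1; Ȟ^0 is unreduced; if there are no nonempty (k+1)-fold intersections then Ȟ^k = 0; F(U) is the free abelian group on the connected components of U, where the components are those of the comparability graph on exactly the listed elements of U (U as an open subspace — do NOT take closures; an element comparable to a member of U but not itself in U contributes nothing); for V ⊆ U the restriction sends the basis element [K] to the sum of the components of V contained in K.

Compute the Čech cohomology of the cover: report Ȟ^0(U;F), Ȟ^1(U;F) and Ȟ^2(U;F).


intersection data:
  W12={x1,x4} W13={x4,x6} W14={x1,x6} W23={x3,x4} W24={x1,x3} W34={x3,x6}
  W123={x4} W124={x1} W134={x6} W234={x3}
components per intersection:
  W1: {x1} {x4} {x6}
  W2: {x1} {x3,x5} {x4}
  W3: {x3} {x4} {x6}
  W4: {x1,x2} {x3} {x6}
  W12: {x1} {x4}
  W13: {x4} {x6}
  W14: {x1} {x6}
  W23: {x3} {x4}
  W24: {x1} {x3}
  W34: {x3} {x6}
  W123: {x4}
  W124: {x1}
  W134: {x6}
  W234: {x3}
C dims 12,12,4; δ0: rk 8, SNF 1^8; δ1: rk 4, SNF 1^4
Ȟ^0 = (12 − 8) − 0 = 4, so Ȟ^0 ≅ Z^4
Ȟ^1 = (12 − 4) − 8 = 0, so Ȟ^1 ≅ 0
Ȟ^2 = (4 − 0) − 4 = 0, so Ȟ^2 ≅ 0

Ȟ^0 = Z^4, Ȟ^1 = 0 and Ȟ^2 = 0


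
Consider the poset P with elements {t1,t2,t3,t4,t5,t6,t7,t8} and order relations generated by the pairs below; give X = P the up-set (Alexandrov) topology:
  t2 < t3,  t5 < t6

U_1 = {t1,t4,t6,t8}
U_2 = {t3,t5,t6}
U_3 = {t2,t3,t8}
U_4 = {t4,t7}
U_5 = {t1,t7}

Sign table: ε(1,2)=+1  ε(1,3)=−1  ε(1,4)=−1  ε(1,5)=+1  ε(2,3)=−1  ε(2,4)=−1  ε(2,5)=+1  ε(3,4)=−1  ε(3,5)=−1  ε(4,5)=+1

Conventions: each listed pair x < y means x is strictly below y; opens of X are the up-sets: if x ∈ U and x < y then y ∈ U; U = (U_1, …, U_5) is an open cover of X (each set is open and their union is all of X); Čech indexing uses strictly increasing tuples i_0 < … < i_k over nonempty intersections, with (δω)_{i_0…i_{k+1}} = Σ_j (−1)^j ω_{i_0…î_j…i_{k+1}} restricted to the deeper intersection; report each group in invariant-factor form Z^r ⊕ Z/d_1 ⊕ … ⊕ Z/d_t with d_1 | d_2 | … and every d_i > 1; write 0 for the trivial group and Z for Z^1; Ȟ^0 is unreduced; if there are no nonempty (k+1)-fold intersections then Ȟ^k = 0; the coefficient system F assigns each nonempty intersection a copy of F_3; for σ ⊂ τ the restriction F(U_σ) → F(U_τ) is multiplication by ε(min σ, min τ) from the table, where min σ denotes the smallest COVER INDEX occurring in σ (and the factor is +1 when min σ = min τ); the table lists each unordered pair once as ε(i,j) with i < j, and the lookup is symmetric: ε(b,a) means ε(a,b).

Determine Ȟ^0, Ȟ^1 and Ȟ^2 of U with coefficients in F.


Ȟ^0 ≅ 0, Ȟ^1 ≅ Z/3, Ȟ^2 ≅ 0

intersection data:
  U12={t6} U13={t8} U14={t4} U15={t1} U23={t3} U45={t7}
C dims 5,6; δ0: rk_F3 5
Ȟ^0 = (5 − 5) − 0 = 0, so Ȟ^0 ≅ 0
Ȟ^1 = (6 − 0) − 5 = 1, so Ȟ^1 ≅ Z/3
Ȟ^2 = (0 − 0) − 0 = 0, so Ȟ^2 ≅ 0


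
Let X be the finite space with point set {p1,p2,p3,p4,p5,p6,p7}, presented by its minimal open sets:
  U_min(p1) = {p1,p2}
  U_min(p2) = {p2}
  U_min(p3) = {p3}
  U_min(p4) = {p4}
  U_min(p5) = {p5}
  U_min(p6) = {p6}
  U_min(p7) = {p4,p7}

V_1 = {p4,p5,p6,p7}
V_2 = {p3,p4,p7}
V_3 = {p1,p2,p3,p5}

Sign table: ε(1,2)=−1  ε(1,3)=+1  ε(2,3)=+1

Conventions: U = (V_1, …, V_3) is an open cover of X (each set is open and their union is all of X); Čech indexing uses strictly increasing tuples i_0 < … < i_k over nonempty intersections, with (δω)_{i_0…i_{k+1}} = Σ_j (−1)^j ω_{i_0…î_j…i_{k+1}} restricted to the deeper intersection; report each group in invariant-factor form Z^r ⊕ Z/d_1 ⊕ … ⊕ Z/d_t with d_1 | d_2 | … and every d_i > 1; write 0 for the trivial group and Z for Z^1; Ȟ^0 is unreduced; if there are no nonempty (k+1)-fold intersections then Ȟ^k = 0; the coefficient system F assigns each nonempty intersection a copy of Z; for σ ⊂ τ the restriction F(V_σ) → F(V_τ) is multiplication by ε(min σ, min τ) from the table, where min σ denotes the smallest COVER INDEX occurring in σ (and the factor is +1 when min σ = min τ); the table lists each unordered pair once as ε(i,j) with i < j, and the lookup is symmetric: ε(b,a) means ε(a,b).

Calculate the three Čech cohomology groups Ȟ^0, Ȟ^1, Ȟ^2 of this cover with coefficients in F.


nonempty intersections:
  V12={p4,p7} V13={p5} V23={p3}
C dims 3,3; δ0: rk 3, SNF 1^2·2
Ȟ^0: (3−3)−0=0 ⇒ 0
Ȟ^1: (3−0)−3=0 plus torsion [2] ⇒ Z/2
Ȟ^2: (0−0)−0=0 ⇒ 0

Ȟ^0(U;F) ≅ 0; Ȟ^1(U;F) ≅ Z/2; Ȟ^2(U;F) ≅ 0


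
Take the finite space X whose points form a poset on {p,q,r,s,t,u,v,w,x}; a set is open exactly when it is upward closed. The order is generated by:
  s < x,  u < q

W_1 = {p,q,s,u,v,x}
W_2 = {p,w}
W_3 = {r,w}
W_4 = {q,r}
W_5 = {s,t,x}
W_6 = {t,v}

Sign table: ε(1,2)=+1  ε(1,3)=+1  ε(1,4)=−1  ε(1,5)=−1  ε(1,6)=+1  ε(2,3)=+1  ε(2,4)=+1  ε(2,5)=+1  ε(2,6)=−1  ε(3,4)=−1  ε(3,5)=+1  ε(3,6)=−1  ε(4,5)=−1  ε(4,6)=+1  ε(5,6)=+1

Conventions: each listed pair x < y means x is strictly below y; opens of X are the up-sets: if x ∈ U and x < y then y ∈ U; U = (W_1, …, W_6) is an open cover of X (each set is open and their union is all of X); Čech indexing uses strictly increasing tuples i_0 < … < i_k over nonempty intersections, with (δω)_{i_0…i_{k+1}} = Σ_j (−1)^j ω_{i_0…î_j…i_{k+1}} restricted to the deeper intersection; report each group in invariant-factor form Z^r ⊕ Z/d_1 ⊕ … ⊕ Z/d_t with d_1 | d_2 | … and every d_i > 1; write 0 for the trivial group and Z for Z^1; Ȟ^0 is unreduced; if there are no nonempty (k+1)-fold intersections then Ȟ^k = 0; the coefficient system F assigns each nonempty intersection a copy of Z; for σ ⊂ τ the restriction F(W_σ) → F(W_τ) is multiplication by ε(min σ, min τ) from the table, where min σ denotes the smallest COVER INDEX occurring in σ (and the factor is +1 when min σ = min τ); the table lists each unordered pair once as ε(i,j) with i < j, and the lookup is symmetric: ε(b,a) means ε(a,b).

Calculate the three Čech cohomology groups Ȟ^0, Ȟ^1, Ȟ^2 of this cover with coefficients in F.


Ȟ^0(U;F) ≅ 0, Ȟ^1(U;F) ≅ Z ⊕ Z/2 and Ȟ^2(U;F) ≅ 0

nonempty intersections:
  W12={p} W14={q} W15={s,x} W16={v} W23={w} W34={r} W56={t}
C dims 6,7; δ0: rk 6, SNF 1^5·2
Ȟ^0: (6−6)−0=0 ⇒ 0
Ȟ^1: (7−0)−6=1 plus torsion [2] ⇒ Z ⊕ Z/2
Ȟ^2: (0−0)−0=0 ⇒ 0
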